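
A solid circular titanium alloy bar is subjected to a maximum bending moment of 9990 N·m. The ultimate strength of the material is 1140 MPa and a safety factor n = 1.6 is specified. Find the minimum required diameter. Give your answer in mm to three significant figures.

d = 52.3 mm

σ_allow = 1140/1.6 = 712.5 MPa.
For a solid circular section σ = 32M/(πd³), so d³ = 32M/(π σ_allow) = 32×9990000/(π×712.5) = 142800 mm³.
d = 52.27 mm.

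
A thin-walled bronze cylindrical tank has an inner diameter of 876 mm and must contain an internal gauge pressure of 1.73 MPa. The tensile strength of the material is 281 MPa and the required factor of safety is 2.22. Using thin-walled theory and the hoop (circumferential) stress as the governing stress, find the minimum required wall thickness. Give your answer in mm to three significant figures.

t = 5.99 mm

σ_allow = 281/2.22 = 126.6 MPa.
Hoop stress σ_h = pD/(2t), so t = pD/(2σ_allow) = 1.73×876/(2×126.6) = 5.986 mm.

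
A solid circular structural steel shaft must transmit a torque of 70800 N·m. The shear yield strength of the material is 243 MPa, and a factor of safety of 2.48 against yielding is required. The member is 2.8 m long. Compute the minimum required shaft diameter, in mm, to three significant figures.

d = 154 mm

Allowable shear stress τ_allow = 243/2.48 = 97.98 MPa.
For a solid shaft τ = 16T/(πd³), so d³ = 16T/(π τ_allow) = 16×7.0800×10^7/(π×97.98) = 3.680×10^6 mm³.
d = (3.680×10^6)^(1/3) = 154.4 mm.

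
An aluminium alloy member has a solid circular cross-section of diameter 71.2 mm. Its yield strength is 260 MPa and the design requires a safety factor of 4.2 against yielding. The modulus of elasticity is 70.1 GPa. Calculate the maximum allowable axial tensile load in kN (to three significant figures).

F_allow = 246 kN

σ_allow = 260/4.2 = 61.90 MPa.
A = πd²/4 = π×71.2²/4 = 3982 mm².
F_allow = σ_allow × A = 61.90×3982 = 246500 N.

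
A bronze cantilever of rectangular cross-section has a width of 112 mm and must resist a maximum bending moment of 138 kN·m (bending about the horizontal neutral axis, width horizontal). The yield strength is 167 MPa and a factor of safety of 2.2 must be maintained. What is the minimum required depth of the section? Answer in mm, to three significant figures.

σ_allow = 167/2.2 = 75.91 MPa.
For a rectangular section σ = 6M/(bh²), so h² = 6M/(b σ_allow) = 6×1.3800×10^8/(112×75.91) = 97390 mm².
h = 312.1 mm.

h = 312 mm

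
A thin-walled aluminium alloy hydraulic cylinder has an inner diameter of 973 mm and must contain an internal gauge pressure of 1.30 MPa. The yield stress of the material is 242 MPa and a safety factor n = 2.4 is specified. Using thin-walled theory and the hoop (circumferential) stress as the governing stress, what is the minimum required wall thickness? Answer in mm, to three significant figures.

σ_allow = 242/2.4 = 100.8 MPa.
Hoop stress σ_h = pD/(2t), so t = pD/(2σ_allow) = 1.30×973/(2×100.8) = 6.272 mm.

t = 6.27 mm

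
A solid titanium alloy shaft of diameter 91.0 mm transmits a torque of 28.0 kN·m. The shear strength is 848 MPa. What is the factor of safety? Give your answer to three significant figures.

n = 4.48

τ = 16T/(πd³) = 16×2.8000×10^7/(π×91.0³) = 189.2 MPa.
n = τ_limit/τ = 848/189.2 = 4.481.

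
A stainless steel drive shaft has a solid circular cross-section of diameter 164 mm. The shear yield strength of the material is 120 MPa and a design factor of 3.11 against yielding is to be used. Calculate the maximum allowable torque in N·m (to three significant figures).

τ_allow = 120/3.11 = 38.59 MPa.
For a solid shaft T_allow = τ_allow·πd³/16; πd³/16 = π×164³/16 = 866100 mm³.
T_allow = 38.59×866100 = 3.342×10^7 N·mm = 33420 N·m.

T_allow = 33400 N·m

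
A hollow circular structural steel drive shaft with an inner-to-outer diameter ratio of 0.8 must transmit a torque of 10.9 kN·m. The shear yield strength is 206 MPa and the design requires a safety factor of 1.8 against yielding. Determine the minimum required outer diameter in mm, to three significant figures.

τ_allow = 206/1.8 = 114.4 MPa.
For a hollow shaft τ = 16T/[πd_o³(1−k⁴)] with k = 0.8, so 1−k⁴ = 0.5904.
d_o³ = 16T/[π τ_allow (1−k⁴)] = 16×1.0900×10^7/(π×114.4×0.5904) = 821600 mm³.
d_o = 93.66 mm.

d_o = 93.7 mm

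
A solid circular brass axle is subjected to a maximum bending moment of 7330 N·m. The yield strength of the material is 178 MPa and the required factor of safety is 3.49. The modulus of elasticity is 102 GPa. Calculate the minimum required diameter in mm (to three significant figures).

d = 114 mm

σ_allow = 178/3.49 = 51.00 MPa.
For a solid circular section σ = 32M/(πd³), so d³ = 32M/(π σ_allow) = 32×7330000/(π×51.00) = 1.464×10^6 mm³.
d = 113.5 mm.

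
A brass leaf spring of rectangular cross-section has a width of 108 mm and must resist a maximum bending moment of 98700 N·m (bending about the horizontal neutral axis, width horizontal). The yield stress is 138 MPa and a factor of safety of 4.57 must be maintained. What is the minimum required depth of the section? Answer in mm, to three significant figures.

h = 426 mm

σ_allow = 138/4.57 = 30.20 MPa.
For a rectangular section σ = 6M/(bh²), so h² = 6M/(b σ_allow) = 6×9.8700×10^7/(108×30.20) = 181600 mm².
h = 426.1 mm.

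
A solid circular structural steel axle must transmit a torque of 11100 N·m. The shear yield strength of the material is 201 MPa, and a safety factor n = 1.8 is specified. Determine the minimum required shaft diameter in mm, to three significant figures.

Allowable shear stress τ_allow = 201/1.8 = 111.7 MPa.
For a solid shaft τ = 16T/(πd³), so d³ = 16T/(π τ_allow) = 16×1.1100×10^7/(π×111.7) = 506300 mm³.
d = (506300)^(1/3) = 79.70 mm.

d = 79.7 mm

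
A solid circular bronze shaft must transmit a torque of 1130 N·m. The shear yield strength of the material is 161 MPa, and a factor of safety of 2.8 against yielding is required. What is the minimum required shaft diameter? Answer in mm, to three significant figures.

Allowable shear stress τ_allow = 161/2.8 = 57.50 MPa.
For a solid shaft τ = 16T/(πd³), so d³ = 16T/(π τ_allow) = 16×1130000/(π×57.50) = 100100 mm³.
d = (100100)^(1/3) = 46.43 mm.

d = 46.4 mm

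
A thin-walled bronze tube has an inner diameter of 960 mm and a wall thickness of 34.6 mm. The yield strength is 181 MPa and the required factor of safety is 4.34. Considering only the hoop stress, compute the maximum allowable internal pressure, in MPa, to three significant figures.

σ_allow = 181/4.34 = 41.71 MPa.
σ_h = pD/(2t) → p_allow = 2σ_allow t/D = 2×41.71×34.6/960 = 3.006 MPa.

p_allow = 3.01 MPa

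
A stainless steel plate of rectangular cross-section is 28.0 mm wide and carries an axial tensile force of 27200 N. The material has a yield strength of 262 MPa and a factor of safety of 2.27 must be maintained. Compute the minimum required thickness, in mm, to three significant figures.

t = 8.42 mm

σ_allow = 262/2.27 = 115.4 MPa.
Required area A = F/σ_allow = 27200/115.4 = 235.7 mm².
t = A/w = 235.7/28.0 = 8.417 mm.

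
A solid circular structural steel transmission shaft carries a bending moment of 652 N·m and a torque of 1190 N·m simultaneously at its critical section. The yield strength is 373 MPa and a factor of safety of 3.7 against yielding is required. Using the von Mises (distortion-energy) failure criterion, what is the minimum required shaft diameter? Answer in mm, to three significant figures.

d = 49.8 mm

σ_allow = σ_y/n = 373/3.7 = 100.8 MPa.
For a solid shaft σ_b = 32M/(πd³) and τ = 16T/(πd³), so the von Mises stress is σ' = (16/πd³)·√(4M²+3T²).
√(4M²+3T²) = √(4×(652000)² + 3×(1.190×10^6)²) = 2.439×10^6 N·mm.
d³ = 16×2.439×10^6/(π×100.8) = 123200 mm³.
d = 49.76 mm.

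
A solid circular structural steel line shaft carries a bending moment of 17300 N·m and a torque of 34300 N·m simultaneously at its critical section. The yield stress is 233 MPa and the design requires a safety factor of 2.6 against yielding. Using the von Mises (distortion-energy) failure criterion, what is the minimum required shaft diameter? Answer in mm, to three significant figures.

d = 158 mm

σ_allow = σ_y/n = 233/2.6 = 89.62 MPa.
For a solid shaft σ_b = 32M/(πd³) and τ = 16T/(πd³), so the von Mises stress is σ' = (16/πd³)·√(4M²+3T²).
√(4M²+3T²) = √(4×(1.730×10^7)² + 3×(3.430×10^7)²) = 6.875×10^7 N·mm.
d³ = 16×6.875×10^7/(π×89.62) = 3.907×10^6 mm³.
d = 157.5 mm.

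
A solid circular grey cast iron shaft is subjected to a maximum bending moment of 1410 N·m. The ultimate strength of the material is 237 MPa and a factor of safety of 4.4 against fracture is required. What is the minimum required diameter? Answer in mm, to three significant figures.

σ_allow = 237/4.4 = 53.86 MPa.
For a solid circular section σ = 32M/(πd³), so d³ = 32M/(π σ_allow) = 32×1410000/(π×53.86) = 266600 mm³.
d = 64.36 mm.

d = 64.4 mm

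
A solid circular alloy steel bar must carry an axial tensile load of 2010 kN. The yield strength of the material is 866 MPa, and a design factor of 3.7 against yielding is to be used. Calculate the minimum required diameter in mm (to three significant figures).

Allowable stress σ_allow = 866/3.7 = 234.1 MPa.
Required area A = F/σ_allow = 2010000/234.1 = 8588 mm².
A = πd²/4 → d = √(4A/π) = 104.6 mm.

d = 105 mm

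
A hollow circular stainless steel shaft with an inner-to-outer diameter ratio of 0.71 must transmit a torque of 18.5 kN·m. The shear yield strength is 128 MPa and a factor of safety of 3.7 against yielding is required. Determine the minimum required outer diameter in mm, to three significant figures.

τ_allow = 128/3.7 = 34.59 MPa.
For a hollow shaft τ = 16T/[πd_o³(1−k⁴)] with k = 0.71, so 1−k⁴ = 0.7459.
d_o³ = 16T/[π τ_allow (1−k⁴)] = 16×1.8500×10^7/(π×34.59×0.7459) = 3.651×10^6 mm³.
d_o = 154.0 mm.

d_o = 154 mm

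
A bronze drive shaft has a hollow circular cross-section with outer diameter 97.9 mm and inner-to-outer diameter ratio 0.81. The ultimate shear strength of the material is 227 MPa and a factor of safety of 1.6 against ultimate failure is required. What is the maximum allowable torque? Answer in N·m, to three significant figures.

T_allow = 14900 N·m

τ_allow = 227/1.6 = 141.9 MPa.
For a hollow shaft T_allow = τ_allow·πd_o³(1−k⁴)/16 with 1−k⁴ = 0.5695, so πd_o³(1−k⁴)/16 = 104900 mm³.
T_allow = 141.9×104900 = 1.489×10^7 N·mm = 14890 N·m.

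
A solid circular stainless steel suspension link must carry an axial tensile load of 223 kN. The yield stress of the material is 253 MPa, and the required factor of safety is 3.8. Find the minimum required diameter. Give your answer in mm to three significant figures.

Allowable stress σ_allow = 253/3.8 = 66.58 MPa.
Required area A = F/σ_allow = 223000/66.58 = 3349 mm².
A = πd²/4 → d = √(4A/π) = 65.30 mm.

d = 65.3 mm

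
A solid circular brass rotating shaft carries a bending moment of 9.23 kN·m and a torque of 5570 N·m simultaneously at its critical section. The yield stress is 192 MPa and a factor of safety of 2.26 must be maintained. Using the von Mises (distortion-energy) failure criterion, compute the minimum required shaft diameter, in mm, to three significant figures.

σ_allow = σ_y/n = 192/2.26 = 84.96 MPa.
For a solid shaft σ_b = 32M/(πd³) and τ = 16T/(πd³), so the von Mises stress is σ' = (16/πd³)·√(4M²+3T²).
√(4M²+3T²) = √(4×(9.230×10^6)² + 3×(5.570×10^6)²) = 2.083×10^7 N·mm.
d³ = 16×2.083×10^7/(π×84.96) = 1.249×10^6 mm³.
d = 107.7 mm.

d = 108 mm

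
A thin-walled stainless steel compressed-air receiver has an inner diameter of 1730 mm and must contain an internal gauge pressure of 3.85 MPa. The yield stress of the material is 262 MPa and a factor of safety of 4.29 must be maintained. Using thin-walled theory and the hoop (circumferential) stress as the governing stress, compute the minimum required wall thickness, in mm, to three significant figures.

σ_allow = 262/4.29 = 61.07 MPa.
Hoop stress σ_h = pD/(2t), so t = pD/(2σ_allow) = 3.85×1730/(2×61.07) = 54.53 mm.

t = 54.5 mm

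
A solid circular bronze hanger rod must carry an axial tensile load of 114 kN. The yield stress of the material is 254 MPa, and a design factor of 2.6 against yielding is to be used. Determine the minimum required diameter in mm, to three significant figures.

d = 38.5 mm

Allowable stress σ_allow = 254/2.6 = 97.69 MPa.
Required area A = F/σ_allow = 114000/97.69 = 1167 mm².
A = πd²/4 → d = √(4A/π) = 38.55 mm.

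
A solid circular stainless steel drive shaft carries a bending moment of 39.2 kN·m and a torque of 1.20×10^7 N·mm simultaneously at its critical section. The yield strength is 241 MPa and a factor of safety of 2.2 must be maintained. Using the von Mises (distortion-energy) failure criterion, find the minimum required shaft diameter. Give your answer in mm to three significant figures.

σ_allow = σ_y/n = 241/2.2 = 109.5 MPa.
For a solid shaft σ_b = 32M/(πd³) and τ = 16T/(πd³), so the von Mises stress is σ' = (16/πd³)·√(4M²+3T²).
√(4M²+3T²) = √(4×(3.920×10^7)² + 3×(1.200×10^7)²) = 8.111×10^7 N·mm.
d³ = 16×8.111×10^7/(π×109.5) = 3.771×10^6 mm³.
d = 155.6 mm.

d = 156 mm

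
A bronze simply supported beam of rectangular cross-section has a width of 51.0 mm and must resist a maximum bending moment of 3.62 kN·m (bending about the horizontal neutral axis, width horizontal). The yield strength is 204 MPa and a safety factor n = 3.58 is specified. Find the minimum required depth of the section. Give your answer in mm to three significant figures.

h = 86.5 mm

σ_allow = 204/3.58 = 56.98 MPa.
For a rectangular section σ = 6M/(bh²), so h² = 6M/(b σ_allow) = 6×3620000/(51.0×56.98) = 7474 mm².
h = 86.45 mm.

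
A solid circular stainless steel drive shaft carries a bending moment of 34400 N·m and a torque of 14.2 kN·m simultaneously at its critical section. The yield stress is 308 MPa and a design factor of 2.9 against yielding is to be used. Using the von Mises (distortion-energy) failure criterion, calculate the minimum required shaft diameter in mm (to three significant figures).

d = 152 mm

σ_allow = σ_y/n = 308/2.9 = 106.2 MPa.
For a solid shaft σ_b = 32M/(πd³) and τ = 16T/(πd³), so the von Mises stress is σ' = (16/πd³)·√(4M²+3T²).
√(4M²+3T²) = √(4×(3.440×10^7)² + 3×(1.420×10^7)²) = 7.306×10^7 N·mm.
d³ = 16×7.306×10^7/(π×106.2) = 3.504×10^6 mm³.
d = 151.9 mm.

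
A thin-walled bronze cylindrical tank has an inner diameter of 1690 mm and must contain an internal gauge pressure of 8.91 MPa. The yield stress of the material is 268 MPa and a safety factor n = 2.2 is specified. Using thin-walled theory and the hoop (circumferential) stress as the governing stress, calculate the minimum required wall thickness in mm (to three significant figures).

t = 61.8 mm

σ_allow = 268/2.2 = 121.8 MPa.
Hoop stress σ_h = pD/(2t), so t = pD/(2σ_allow) = 8.91×1690/(2×121.8) = 61.80 mm.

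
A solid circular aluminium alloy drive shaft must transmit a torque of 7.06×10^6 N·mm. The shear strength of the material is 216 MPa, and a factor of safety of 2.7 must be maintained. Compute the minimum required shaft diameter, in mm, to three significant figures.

d = 76.6 mm

Allowable shear stress τ_allow = 216/2.7 = 80.00 MPa.
For a solid shaft τ = 16T/(πd³), so d³ = 16T/(π τ_allow) = 16×7060000/(π×80.00) = 449500 mm³.
d = (449500)^(1/3) = 76.60 mm.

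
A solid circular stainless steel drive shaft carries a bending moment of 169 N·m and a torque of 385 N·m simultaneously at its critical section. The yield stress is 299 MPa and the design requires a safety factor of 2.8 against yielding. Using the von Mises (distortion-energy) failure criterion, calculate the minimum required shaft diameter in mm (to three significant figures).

σ_allow = σ_y/n = 299/2.8 = 106.8 MPa.
For a solid shaft σ_b = 32M/(πd³) and τ = 16T/(πd³), so the von Mises stress is σ' = (16/πd³)·√(4M²+3T²).
√(4M²+3T²) = √(4×(169000)² + 3×(385000)²) = 747600 N·mm.
d³ = 16×747600/(π×106.8) = 35660 mm³.
d = 32.91 mm.

d = 32.9 mm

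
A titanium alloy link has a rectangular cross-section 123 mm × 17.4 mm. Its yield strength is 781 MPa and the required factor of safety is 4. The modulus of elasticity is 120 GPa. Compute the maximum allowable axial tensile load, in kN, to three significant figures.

σ_allow = 781/4 = 195.2 MPa.
A = 123×17.4 = 2140 mm².
F_allow = σ_allow × A = 195.2×2140 = 417900 N.

F_allow = 418 kN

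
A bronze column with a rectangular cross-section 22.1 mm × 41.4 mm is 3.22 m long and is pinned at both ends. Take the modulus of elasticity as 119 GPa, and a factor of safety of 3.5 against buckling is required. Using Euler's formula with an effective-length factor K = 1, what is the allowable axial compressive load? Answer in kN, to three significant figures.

P_allow = 1.21 kN

Buckling occurs about the weak axis: I_min = h·b³/12 = 41.4×22.1³/12 = 37240 mm⁴ (b = 22.1 mm is the smaller dimension).
Effective length L_e = KL = 1×3.22 m = 3220 mm.
Euler critical load P_cr = π²EI/L_e² = π²×119000×37240/3220² = 4218 N.
P_allow = P_cr/n = 4218/3.5 = 1205 N.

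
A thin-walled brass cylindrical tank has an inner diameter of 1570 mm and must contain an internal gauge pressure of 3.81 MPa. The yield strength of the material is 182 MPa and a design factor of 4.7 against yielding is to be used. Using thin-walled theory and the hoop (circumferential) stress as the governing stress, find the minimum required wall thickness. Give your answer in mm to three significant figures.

t = 77.2 mm

σ_allow = 182/4.7 = 38.72 MPa.
Hoop stress σ_h = pD/(2t), so t = pD/(2σ_allow) = 3.81×1570/(2×38.72) = 77.24 mm.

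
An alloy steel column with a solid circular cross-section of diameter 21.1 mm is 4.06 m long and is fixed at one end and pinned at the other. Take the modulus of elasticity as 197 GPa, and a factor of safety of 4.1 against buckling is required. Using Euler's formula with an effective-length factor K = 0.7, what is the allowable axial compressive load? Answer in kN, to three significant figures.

P_allow = 0.571 kN

I = πd⁴/64 = π×21.1⁴/64 = 9730 mm⁴.
Effective length L_e = KL = 0.7×4.06 m = 2842 mm.
Euler critical load P_cr = π²EI/L_e² = π²×197000×9730/2842² = 2342 N.
P_allow = P_cr/n = 2342/4.1 = 571.3 N.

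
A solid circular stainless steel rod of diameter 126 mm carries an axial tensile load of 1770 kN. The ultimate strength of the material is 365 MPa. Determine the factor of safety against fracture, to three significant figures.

n = 2.57

A = πd²/4 = 12470 mm².
σ = F/A = 1770000/12470 = 142.0 MPa.
n = 365/142.0 = 2.571.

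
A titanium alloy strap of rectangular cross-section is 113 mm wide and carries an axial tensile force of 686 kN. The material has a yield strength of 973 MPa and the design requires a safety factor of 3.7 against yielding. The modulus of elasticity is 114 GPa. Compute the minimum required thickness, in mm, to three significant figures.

t = 23.1 mm

σ_allow = 973/3.7 = 263.0 MPa.
Required area A = F/σ_allow = 686000/263.0 = 2609 mm².
t = A/w = 2609/113 = 23.09 mm.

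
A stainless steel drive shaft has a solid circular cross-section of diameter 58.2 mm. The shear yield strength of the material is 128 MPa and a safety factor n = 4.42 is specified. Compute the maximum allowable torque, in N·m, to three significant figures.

T_allow = 1120 N·m

τ_allow = 128/4.42 = 28.96 MPa.
For a solid shaft T_allow = τ_allow·πd³/16; πd³/16 = π×58.2³/16 = 38710 mm³.
T_allow = 28.96×38710 = 1.121×10^6 N·mm = 1121 N·m.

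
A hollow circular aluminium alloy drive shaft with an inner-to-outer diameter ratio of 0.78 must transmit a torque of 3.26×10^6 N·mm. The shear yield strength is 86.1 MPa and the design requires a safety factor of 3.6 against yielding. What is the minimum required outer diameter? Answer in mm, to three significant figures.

d_o = 103 mm

τ_allow = 86.1/3.6 = 23.92 MPa.
For a hollow shaft τ = 16T/[πd_o³(1−k⁴)] with k = 0.78, so 1−k⁴ = 0.6298.
d_o³ = 16T/[π τ_allow (1−k⁴)] = 16×3260000/(π×23.92×0.6298) = 1.102×10^6 mm³.
d_o = 103.3 mm.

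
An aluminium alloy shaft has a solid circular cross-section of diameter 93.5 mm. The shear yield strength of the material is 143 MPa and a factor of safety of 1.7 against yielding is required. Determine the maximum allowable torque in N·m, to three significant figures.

τ_allow = 143/1.7 = 84.12 MPa.
For a solid shaft T_allow = τ_allow·πd³/16; πd³/16 = π×93.5³/16 = 160500 mm³.
T_allow = 84.12×160500 = 1.350×10^7 N·mm = 13500 N·m.

T_allow = 13500 N·m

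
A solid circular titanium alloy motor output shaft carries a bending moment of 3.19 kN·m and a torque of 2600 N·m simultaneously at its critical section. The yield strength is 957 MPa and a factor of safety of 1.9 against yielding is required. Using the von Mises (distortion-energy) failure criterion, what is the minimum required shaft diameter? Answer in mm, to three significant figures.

σ_allow = σ_y/n = 957/1.9 = 503.7 MPa.
For a solid shaft σ_b = 32M/(πd³) and τ = 16T/(πd³), so the von Mises stress is σ' = (16/πd³)·√(4M²+3T²).
√(4M²+3T²) = √(4×(3.190×10^6)² + 3×(2.600×10^6)²) = 7.809×10^6 N·mm.
d³ = 16×7.809×10^6/(π×503.7) = 78960 mm³.
d = 42.90 mm.

d = 42.9 mm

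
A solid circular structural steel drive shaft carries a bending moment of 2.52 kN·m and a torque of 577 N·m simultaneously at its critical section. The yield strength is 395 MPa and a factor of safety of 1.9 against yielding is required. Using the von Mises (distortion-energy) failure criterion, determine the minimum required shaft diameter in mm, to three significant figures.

d = 50.1 mm

σ_allow = σ_y/n = 395/1.9 = 207.9 MPa.
For a solid shaft σ_b = 32M/(πd³) and τ = 16T/(πd³), so the von Mises stress is σ' = (16/πd³)·√(4M²+3T²).
√(4M²+3T²) = √(4×(2.520×10^6)² + 3×(577000)²) = 5.138×10^6 N·mm.
d³ = 16×5.138×10^6/(π×207.9) = 125900 mm³.
d = 50.12 mm.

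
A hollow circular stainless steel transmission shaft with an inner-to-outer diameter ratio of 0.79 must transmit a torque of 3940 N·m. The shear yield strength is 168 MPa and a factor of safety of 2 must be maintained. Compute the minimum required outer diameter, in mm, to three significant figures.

d_o = 73.1 mm

τ_allow = 168/2 = 84.00 MPa.
For a hollow shaft τ = 16T/[πd_o³(1−k⁴)] with k = 0.79, so 1−k⁴ = 0.6105.
d_o³ = 16T/[π τ_allow (1−k⁴)] = 16×3940000/(π×84.00×0.6105) = 391300 mm³.
d_o = 73.14 mm.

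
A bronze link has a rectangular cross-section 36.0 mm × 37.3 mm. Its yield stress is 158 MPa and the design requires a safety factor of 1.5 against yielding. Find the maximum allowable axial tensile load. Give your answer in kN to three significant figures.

F_allow = 141 kN

σ_allow = 158/1.5 = 105.3 MPa.
A = 36.0×37.3 = 1343 mm².
F_allow = σ_allow × A = 105.3×1343 = 141400 N.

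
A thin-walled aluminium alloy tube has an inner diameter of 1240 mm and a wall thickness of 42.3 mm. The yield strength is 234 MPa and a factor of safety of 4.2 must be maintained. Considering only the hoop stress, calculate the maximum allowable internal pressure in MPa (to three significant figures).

σ_allow = 234/4.2 = 55.71 MPa.
σ_h = pD/(2t) → p_allow = 2σ_allow t/D = 2×55.71×42.3/1240 = 3.801 MPa.

p_allow = 3.80 MPa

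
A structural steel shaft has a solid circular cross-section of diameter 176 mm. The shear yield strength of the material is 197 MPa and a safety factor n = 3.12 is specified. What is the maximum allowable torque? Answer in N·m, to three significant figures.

τ_allow = 197/3.12 = 63.14 MPa.
For a solid shaft T_allow = τ_allow·πd³/16; πd³/16 = π×176³/16 = 1.070×10^6 mm³.
T_allow = 63.14×1.070×10^6 = 6.759×10^7 N·mm = 67590 N·m.

T_allow = 67600 N·m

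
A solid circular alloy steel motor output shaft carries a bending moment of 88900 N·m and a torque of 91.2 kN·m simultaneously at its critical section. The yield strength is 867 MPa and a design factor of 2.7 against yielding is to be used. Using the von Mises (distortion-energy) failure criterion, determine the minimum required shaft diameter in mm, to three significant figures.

σ_allow = σ_y/n = 867/2.7 = 321.1 MPa.
For a solid shaft σ_b = 32M/(πd³) and τ = 16T/(πd³), so the von Mises stress is σ' = (16/πd³)·√(4M²+3T²).
√(4M²+3T²) = √(4×(8.890×10^7)² + 3×(9.120×10^7)²) = 2.378×10^8 N·mm.
d³ = 16×2.378×10^8/(π×321.1) = 3.772×10^6 mm³.
d = 155.7 mm.

d = 156 mm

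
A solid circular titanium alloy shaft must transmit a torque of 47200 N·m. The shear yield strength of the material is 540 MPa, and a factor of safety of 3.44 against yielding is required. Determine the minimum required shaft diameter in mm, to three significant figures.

Allowable shear stress τ_allow = 540/3.44 = 157.0 MPa.
For a solid shaft τ = 16T/(πd³), so d³ = 16T/(π τ_allow) = 16×4.7200×10^7/(π×157.0) = 1.531×10^6 mm³.
d = (1.531×10^6)^(1/3) = 115.3 mm.

d = 115 mm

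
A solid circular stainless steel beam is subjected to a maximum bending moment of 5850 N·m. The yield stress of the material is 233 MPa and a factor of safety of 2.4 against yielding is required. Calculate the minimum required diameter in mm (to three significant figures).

d = 85.0 mm

σ_allow = 233/2.4 = 97.08 MPa.
For a solid circular section σ = 32M/(πd³), so d³ = 32M/(π σ_allow) = 32×5850000/(π×97.08) = 613800 mm³.
d = 84.98 mm.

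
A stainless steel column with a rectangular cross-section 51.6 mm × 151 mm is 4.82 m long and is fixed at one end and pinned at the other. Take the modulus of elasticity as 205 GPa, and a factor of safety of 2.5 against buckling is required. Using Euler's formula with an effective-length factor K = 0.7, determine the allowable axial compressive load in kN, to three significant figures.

Buckling occurs about the weak axis: I_min = h·b³/12 = 151×51.6³/12 = 1.729×10^6 mm⁴ (b = 51.6 mm is the smaller dimension).
Effective length L_e = KL = 0.7×4.82 m = 3374 mm.
Euler critical load P_cr = π²EI/L_e² = π²×205000×1.729×10^6/3374² = 307300 N.
P_allow = P_cr/n = 307300/2.5 = 122900 N.

P_allow = 123 kN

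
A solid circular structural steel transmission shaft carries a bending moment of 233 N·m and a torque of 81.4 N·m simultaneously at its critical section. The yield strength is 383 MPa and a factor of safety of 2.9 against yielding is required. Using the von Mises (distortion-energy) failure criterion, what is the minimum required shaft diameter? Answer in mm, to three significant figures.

d = 26.6 mm

σ_allow = σ_y/n = 383/2.9 = 132.1 MPa.
For a solid shaft σ_b = 32M/(πd³) and τ = 16T/(πd³), so the von Mises stress is σ' = (16/πd³)·√(4M²+3T²).
√(4M²+3T²) = √(4×(233000)² + 3×(81400)²) = 486900 N·mm.
d³ = 16×486900/(π×132.1) = 18770 mm³.
d = 26.58 mm.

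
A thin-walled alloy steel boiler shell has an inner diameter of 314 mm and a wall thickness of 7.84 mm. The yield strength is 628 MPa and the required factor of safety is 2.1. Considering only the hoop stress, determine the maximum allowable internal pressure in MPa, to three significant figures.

p_allow = 14.9 MPa

σ_allow = 628/2.1 = 299.0 MPa.
σ_h = pD/(2t) → p_allow = 2σ_allow t/D = 2×299.0×7.84/314 = 14.93 MPa.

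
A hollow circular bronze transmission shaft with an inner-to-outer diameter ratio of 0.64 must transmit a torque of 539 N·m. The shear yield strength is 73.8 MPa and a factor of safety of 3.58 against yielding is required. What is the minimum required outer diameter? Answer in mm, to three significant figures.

d_o = 54.3 mm

τ_allow = 73.8/3.58 = 20.61 MPa.
For a hollow shaft τ = 16T/[πd_o³(1−k⁴)] with k = 0.64, so 1−k⁴ = 0.8322.
d_o³ = 16T/[π τ_allow (1−k⁴)] = 16×539000/(π×20.61×0.8322) = 160000 mm³.
d_o = 54.29 mm.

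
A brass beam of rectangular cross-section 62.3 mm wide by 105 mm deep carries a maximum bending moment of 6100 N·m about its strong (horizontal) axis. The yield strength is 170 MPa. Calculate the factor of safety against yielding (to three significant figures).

n = 3.19

Section modulus S = bh²/6 = 62.3×105²/6 = 114500 mm³.
σ = M/S = 6100000/114500 = 53.29 MPa.
n = 170/53.29 = 3.190.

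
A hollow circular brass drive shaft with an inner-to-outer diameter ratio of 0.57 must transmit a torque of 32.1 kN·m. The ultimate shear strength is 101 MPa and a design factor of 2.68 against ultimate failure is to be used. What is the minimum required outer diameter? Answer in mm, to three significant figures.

τ_allow = 101/2.68 = 37.69 MPa.
For a hollow shaft τ = 16T/[πd_o³(1−k⁴)] with k = 0.57, so 1−k⁴ = 0.8944.
d_o³ = 16T/[π τ_allow (1−k⁴)] = 16×3.2100×10^7/(π×37.69×0.8944) = 4.850×10^6 mm³.
d_o = 169.3 mm.

d_o = 169 mm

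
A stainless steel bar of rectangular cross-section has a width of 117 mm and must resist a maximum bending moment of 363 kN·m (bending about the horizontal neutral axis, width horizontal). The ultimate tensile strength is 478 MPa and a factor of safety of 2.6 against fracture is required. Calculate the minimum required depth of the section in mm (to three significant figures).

σ_allow = 478/2.6 = 183.8 MPa.
For a rectangular section σ = 6M/(bh²), so h² = 6M/(b σ_allow) = 6×3.6300×10^8/(117×183.8) = 101300 mm².
h = 318.2 mm.

h = 318 mm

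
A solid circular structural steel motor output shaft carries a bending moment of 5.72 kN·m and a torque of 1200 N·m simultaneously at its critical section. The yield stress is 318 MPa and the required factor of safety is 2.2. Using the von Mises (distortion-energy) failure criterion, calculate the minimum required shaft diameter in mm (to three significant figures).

σ_allow = σ_y/n = 318/2.2 = 144.5 MPa.
For a solid shaft σ_b = 32M/(πd³) and τ = 16T/(πd³), so the von Mises stress is σ' = (16/πd³)·√(4M²+3T²).
√(4M²+3T²) = √(4×(5.720×10^6)² + 3×(1.200×10^6)²) = 1.163×10^7 N·mm.
d³ = 16×1.163×10^7/(π×144.5) = 409700 mm³.
d = 74.27 mm.

d = 74.3 mm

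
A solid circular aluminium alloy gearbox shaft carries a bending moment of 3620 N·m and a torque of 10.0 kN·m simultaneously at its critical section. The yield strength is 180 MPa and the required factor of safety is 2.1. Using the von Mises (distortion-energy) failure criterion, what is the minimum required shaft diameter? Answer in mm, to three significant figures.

d = 104 mm

σ_allow = σ_y/n = 180/2.1 = 85.71 MPa.
For a solid shaft σ_b = 32M/(πd³) and τ = 16T/(πd³), so the von Mises stress is σ' = (16/πd³)·√(4M²+3T²).
√(4M²+3T²) = √(4×(3.620×10^6)² + 3×(1.000×10^7)²) = 1.877×10^7 N·mm.
d³ = 16×1.877×10^7/(π×85.71) = 1.115×10^6 mm³.
d = 103.7 mm.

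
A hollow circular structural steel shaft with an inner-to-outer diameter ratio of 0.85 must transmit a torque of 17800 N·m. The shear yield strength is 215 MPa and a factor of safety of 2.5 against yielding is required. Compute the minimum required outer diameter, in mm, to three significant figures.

d_o = 130 mm

τ_allow = 215/2.5 = 86.00 MPa.
For a hollow shaft τ = 16T/[πd_o³(1−k⁴)] with k = 0.85, so 1−k⁴ = 0.4780.
d_o³ = 16T/[π τ_allow (1−k⁴)] = 16×1.7800×10^7/(π×86.00×0.4780) = 2.205×10^6 mm³.
d_o = 130.2 mm.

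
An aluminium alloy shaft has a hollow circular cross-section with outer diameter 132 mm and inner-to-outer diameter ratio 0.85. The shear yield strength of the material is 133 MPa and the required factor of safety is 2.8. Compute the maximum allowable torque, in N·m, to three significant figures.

τ_allow = 133/2.8 = 47.50 MPa.
For a hollow shaft T_allow = τ_allow·πd_o³(1−k⁴)/16 with 1−k⁴ = 0.4780, so πd_o³(1−k⁴)/16 = 215900 mm³.
T_allow = 47.50×215900 = 1.025×10^7 N·mm = 10250 N·m.

T_allow = 10300 N·m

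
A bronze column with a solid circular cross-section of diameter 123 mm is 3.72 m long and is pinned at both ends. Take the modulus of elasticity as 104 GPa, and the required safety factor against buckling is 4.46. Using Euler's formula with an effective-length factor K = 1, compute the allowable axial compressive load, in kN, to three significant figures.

P_allow = 187 kN

I = πd⁴/64 = π×123⁴/64 = 1.124×10^7 mm⁴.
Effective length L_e = KL = 1×3.72 m = 3720 mm.
Euler critical load P_cr = π²EI/L_e² = π²×104000×1.124×10^7/3720² = 833400 N.
P_allow = P_cr/n = 833400/4.46 = 186900 N.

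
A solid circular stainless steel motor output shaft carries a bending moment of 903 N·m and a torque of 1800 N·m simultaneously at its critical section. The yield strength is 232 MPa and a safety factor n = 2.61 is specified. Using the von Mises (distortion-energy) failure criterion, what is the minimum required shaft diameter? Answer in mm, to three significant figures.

σ_allow = σ_y/n = 232/2.61 = 88.89 MPa.
For a solid shaft σ_b = 32M/(πd³) and τ = 16T/(πd³), so the von Mises stress is σ' = (16/πd³)·√(4M²+3T²).
√(4M²+3T²) = √(4×(903000)² + 3×(1.800×10^6)²) = 3.603×10^6 N·mm.
d³ = 16×3.603×10^6/(π×88.89) = 206400 mm³.
d = 59.10 mm.

d = 59.1 mm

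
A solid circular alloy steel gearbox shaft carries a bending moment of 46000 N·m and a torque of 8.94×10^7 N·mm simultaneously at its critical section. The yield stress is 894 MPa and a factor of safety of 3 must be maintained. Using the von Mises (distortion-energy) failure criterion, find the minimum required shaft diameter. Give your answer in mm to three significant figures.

d = 145 mm

σ_allow = σ_y/n = 894/3 = 298.0 MPa.
For a solid shaft σ_b = 32M/(πd³) and τ = 16T/(πd³), so the von Mises stress is σ' = (16/πd³)·√(4M²+3T²).
√(4M²+3T²) = √(4×(4.600×10^7)² + 3×(8.940×10^7)²) = 1.801×10^8 N·mm.
d³ = 16×1.801×10^8/(π×298.0) = 3.078×10^6 mm³.
d = 145.5 mm.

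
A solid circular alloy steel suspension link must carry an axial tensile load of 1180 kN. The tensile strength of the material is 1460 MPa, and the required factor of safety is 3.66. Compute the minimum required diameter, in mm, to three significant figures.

Allowable stress σ_allow = 1460/3.66 = 398.9 MPa.
Required area A = F/σ_allow = 1180000/398.9 = 2958 mm².
A = πd²/4 → d = √(4A/π) = 61.37 mm.

d = 61.4 mm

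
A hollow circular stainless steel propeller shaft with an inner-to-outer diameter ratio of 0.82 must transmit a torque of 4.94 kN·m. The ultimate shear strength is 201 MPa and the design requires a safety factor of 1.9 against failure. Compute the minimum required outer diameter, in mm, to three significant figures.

d_o = 75.7 mm

τ_allow = 201/1.9 = 105.8 MPa.
For a hollow shaft τ = 16T/[πd_o³(1−k⁴)] with k = 0.82, so 1−k⁴ = 0.5479.
d_o³ = 16T/[π τ_allow (1−k⁴)] = 16×4940000/(π×105.8×0.5479) = 434100 mm³.
d_o = 75.72 mm.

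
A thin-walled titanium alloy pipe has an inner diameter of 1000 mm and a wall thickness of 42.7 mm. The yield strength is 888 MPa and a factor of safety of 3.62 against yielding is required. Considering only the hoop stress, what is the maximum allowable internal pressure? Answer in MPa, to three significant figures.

p_allow = 20.9 MPa

σ_allow = 888/3.62 = 245.3 MPa.
σ_h = pD/(2t) → p_allow = 2σ_allow t/D = 2×245.3×42.7/1000 = 20.95 MPa.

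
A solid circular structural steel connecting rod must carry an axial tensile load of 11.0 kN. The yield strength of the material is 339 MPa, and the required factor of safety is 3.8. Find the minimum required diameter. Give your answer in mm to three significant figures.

d = 12.5 mm

Allowable stress σ_allow = 339/3.8 = 89.21 MPa.
Required area A = F/σ_allow = 11000/89.21 = 123.3 mm².
A = πd²/4 → d = √(4A/π) = 12.53 mm.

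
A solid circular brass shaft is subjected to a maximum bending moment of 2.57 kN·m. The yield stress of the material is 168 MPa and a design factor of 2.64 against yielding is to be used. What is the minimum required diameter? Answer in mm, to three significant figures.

d = 74.4 mm

σ_allow = 168/2.64 = 63.64 MPa.
For a solid circular section σ = 32M/(πd³), so d³ = 32M/(π σ_allow) = 32×2570000/(π×63.64) = 411400 mm³.
d = 74.37 mm.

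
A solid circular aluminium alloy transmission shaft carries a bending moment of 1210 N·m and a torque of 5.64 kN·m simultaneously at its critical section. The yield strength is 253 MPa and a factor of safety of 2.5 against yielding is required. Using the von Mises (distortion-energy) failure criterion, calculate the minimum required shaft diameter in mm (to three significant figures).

σ_allow = σ_y/n = 253/2.5 = 101.2 MPa.
For a solid shaft σ_b = 32M/(πd³) and τ = 16T/(πd³), so the von Mises stress is σ' = (16/πd³)·√(4M²+3T²).
√(4M²+3T²) = √(4×(1.210×10^6)² + 3×(5.640×10^6)²) = 1.006×10^7 N·mm.
d³ = 16×1.006×10^7/(π×101.2) = 506500 mm³.
d = 79.71 mm.

d = 79.7 mm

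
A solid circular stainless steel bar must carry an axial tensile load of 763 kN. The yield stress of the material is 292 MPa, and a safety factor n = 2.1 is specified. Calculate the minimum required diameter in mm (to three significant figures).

d = 83.6 mm

Allowable stress σ_allow = 292/2.1 = 139.0 MPa.
Required area A = F/σ_allow = 763000/139.0 = 5487 mm².
A = πd²/4 → d = √(4A/π) = 83.59 mm.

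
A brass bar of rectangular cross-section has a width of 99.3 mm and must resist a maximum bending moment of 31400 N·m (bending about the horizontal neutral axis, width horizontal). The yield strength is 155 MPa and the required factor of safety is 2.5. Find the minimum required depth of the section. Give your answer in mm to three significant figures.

σ_allow = 155/2.5 = 62.00 MPa.
For a rectangular section σ = 6M/(bh²), so h² = 6M/(b σ_allow) = 6×3.1400×10^7/(99.3×62.00) = 30600 mm².
h = 174.9 mm.

h = 175 mm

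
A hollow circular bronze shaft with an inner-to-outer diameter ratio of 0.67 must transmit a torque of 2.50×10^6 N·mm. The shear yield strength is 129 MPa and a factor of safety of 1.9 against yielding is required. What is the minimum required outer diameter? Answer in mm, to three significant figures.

τ_allow = 129/1.9 = 67.89 MPa.
For a hollow shaft τ = 16T/[πd_o³(1−k⁴)] with k = 0.67, so 1−k⁴ = 0.7985.
d_o³ = 16T/[π τ_allow (1−k⁴)] = 16×2500000/(π×67.89×0.7985) = 234900 mm³.
d_o = 61.70 mm.

d_o = 61.7 mm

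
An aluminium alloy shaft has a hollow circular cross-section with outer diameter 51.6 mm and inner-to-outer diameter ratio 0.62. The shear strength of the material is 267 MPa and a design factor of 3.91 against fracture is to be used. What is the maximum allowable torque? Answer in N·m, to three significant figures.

τ_allow = 267/3.91 = 68.29 MPa.
For a hollow shaft T_allow = τ_allow·πd_o³(1−k⁴)/16 with 1−k⁴ = 0.8522, so πd_o³(1−k⁴)/16 = 22990 mm³.
T_allow = 68.29×22990 = 1.570×10^6 N·mm = 1570 N·m.

T_allow = 1570 N·m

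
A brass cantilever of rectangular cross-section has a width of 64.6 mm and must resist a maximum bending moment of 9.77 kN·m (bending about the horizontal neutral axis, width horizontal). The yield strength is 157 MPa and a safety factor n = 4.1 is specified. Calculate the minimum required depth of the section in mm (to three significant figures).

σ_allow = 157/4.1 = 38.29 MPa.
For a rectangular section σ = 6M/(bh²), so h² = 6M/(b σ_allow) = 6×9770000/(64.6×38.29) = 23700 mm².
h = 153.9 mm.

h = 154 mm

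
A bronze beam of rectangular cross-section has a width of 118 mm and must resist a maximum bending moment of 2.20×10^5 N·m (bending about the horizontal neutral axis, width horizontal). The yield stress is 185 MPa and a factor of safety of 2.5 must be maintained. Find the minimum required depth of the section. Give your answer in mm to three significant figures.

σ_allow = 185/2.5 = 74.00 MPa.
For a rectangular section σ = 6M/(bh²), so h² = 6M/(b σ_allow) = 6×2.2000×10^8/(118×74.00) = 151200 mm².
h = 388.8 mm.

h = 389 mm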